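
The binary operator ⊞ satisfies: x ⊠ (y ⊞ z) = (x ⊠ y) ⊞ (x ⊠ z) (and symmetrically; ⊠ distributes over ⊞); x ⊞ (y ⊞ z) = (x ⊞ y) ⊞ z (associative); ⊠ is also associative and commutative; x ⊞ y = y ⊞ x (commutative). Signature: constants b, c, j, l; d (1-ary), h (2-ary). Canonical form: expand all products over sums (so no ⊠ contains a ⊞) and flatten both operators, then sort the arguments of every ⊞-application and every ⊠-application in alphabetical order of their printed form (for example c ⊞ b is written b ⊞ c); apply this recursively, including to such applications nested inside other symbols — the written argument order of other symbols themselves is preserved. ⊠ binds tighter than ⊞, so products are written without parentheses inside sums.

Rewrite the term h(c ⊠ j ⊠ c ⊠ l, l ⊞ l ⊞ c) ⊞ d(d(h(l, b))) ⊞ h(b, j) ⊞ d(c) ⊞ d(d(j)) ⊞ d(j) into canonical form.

Flatten:  h(c ⊠ c ⊠ j ⊠ l, c ⊞ l ⊞ l) ⊞ d(d(h(l, b))) ⊞ h(b, j) ⊞ d(c) ⊞ d(d(j)) ⊞ d(j)
Sort arguments:  d(c) ⊞ d(d(h(l, b))) ⊞ d(d(j)) ⊞ d(j) ⊞ h(b, j) ⊞ h(c ⊠ c ⊠ j ⊠ l, c ⊞ l ⊞ l)

Answer: d(c) ⊞ d(d(h(l, b))) ⊞ d(d(j)) ⊞ d(j) ⊞ h(b, j) ⊞ h(c ⊠ c ⊠ j ⊠ l, c ⊞ l ⊞ l)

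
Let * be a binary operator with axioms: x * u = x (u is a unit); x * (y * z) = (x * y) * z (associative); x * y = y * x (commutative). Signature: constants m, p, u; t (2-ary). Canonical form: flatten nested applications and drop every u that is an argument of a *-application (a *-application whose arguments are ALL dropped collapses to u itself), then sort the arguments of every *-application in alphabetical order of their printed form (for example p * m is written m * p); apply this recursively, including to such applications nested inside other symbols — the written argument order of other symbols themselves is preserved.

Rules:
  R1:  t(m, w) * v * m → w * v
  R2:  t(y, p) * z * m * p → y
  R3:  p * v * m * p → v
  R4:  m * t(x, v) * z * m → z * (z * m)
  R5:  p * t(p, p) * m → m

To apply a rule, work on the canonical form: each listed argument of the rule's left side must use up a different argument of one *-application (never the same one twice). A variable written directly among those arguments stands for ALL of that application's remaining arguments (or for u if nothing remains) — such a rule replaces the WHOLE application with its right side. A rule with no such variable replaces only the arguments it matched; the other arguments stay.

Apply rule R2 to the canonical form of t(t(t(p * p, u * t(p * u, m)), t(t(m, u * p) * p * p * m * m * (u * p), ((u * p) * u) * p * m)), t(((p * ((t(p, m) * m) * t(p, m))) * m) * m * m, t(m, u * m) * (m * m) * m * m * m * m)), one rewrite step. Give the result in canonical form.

Answer: t(t(t(p * p, t(p, m)), t(m, m * p * p)), t(m * m * m * m * p * t(p, m) * t(p, m), m * m * m * m * m * m * t(m, m)))

Derivation:
Canonical form:  t(t(t(p * p, t(p, m)), t(m * m * p * p * p * t(m, p), m * p * p)), t(m * m * m * m * p * t(p, m) * t(p, m), m * m * m * m * m * m * t(m, m)))
Match R2:  consume m, p, t(m, p);  y := m, z := m * p * p
Every leftover argument binds to the variable; the entire application is replaced.
Result:  t(t(t(p * p, t(p, m)), t(m, m * p * p)), t(m * m * m * m * p * t(p, m) * t(p, m), m * m * m * m * m * m * t(m, m)))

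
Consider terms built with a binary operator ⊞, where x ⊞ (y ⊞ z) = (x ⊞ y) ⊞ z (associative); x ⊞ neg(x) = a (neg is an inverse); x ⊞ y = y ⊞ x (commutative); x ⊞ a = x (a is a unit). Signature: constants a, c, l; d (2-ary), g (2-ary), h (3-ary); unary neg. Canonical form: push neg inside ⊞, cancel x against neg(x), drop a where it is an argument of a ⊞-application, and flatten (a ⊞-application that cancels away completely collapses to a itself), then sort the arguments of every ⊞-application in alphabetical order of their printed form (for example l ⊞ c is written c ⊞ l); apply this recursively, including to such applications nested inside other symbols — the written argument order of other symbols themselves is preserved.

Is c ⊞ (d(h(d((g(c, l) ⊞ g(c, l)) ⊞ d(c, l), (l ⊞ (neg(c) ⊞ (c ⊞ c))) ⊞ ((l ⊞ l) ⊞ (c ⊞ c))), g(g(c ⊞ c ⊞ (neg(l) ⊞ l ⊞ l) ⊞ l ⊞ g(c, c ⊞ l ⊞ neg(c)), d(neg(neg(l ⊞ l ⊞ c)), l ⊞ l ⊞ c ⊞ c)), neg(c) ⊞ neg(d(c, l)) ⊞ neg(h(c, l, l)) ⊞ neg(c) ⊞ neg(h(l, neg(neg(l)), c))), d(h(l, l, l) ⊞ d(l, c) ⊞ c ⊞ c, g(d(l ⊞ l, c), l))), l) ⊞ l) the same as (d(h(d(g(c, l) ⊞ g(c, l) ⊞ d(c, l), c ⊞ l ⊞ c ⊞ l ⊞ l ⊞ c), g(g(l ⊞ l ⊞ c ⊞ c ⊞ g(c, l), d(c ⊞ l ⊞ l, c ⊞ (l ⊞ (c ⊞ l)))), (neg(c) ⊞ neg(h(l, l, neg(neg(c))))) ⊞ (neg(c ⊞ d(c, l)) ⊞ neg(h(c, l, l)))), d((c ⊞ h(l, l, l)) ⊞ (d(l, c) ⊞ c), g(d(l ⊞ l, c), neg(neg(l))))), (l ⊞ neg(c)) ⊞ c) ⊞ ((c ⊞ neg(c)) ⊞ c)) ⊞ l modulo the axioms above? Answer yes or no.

Answer: yes — both canonical forms are c ⊞ d(h(d(d(c, l) ⊞ g(c, l) ⊞ g(c, l), c ⊞ c ⊞ c ⊞ l ⊞ l ⊞ l), g(g(c ⊞ c ⊞ g(c, l) ⊞ l ⊞ l, d(c ⊞ l ⊞ l, c ⊞ c ⊞ l ⊞ l)), neg(c) ⊞ neg(c) ⊞ neg(d(c, l)) ⊞ neg(h(c, l, l)) ⊞ neg(h(l, l, c))), d(c ⊞ c ⊞ d(l, c) ⊞ h(l, l, l), g(d(l ⊞ l, c), l))), l) ⊞ l

Derivation:
Left:  c ⊞ (d(h(d((g(c, l) ⊞ g(c, l)) ⊞ d(c, l), (l ⊞ (neg(c) ⊞ (c ⊞ c))) ⊞ ((l ⊞ l) ⊞ (c ⊞ c))), g(g(c ⊞ c ⊞ (neg(l) ⊞ l ⊞ l) ⊞ l ⊞ g(c, c ⊞ l ⊞ neg(c)), d(neg(neg(l ⊞ l ⊞ c)), l ⊞ l ⊞ c ⊞ c)), neg(c) ⊞ neg(d(c, l)) ⊞ neg(h(c, l, l)) ⊞ neg(c) ⊞ neg(h(l, neg(neg(l)), c))), d(h(l, l, l) ⊞ d(l, c) ⊞ c ⊞ c, g(d(l ⊞ l, c), l))), l) ⊞ l)
  Push neg inside:  distribute neg over ⊞ and collapse double neg
  Collect:  c ⊞ d(h(d(d(c, l) ⊞ g(c, l) ⊞ g(c, l), c ⊞ c ⊞ c ⊞ l ⊞ l ⊞ l), g(g(c ⊞ c ⊞ g(c, l) ⊞ l ⊞ l, d(c ⊞ l ⊞ l, c ⊞ c ⊞ l ⊞ l)), neg(c) ⊞ neg(c) ⊞ neg(d(c, l)) ⊞ neg(h(c, l, l)) ⊞ neg(h(l, l, c))), d(c ⊞ c ⊞ d(l, c) ⊞ h(l, l, l), g(d(l ⊞ l, c), l))), l) ⊞ l
Right:  (d(h(d(g(c, l) ⊞ g(c, l) ⊞ d(c, l), c ⊞ l ⊞ c ⊞ l ⊞ l ⊞ c), g(g(l ⊞ l ⊞ c ⊞ c ⊞ g(c, l), d(c ⊞ l ⊞ l, c ⊞ (l ⊞ (c ⊞ l)))), (neg(c) ⊞ neg(h(l, l, neg(neg(c))))) ⊞ (neg(c ⊞ d(c, l)) ⊞ neg(h(c, l, l)))), d((c ⊞ h(l, l, l)) ⊞ (d(l, c) ⊞ c), g(d(l ⊞ l, c), neg(neg(l))))), (l ⊞ neg(c)) ⊞ c) ⊞ ((c ⊞ neg(c)) ⊞ c)) ⊞ l
  Push neg inside:  distribute neg over ⊞ and collapse double neg
  Collect terms:  d(h(d(d(c, l) ⊞ g(c, l) ⊞ g(c, l), c ⊞ c ⊞ c ⊞ l ⊞ l ⊞ l), g(g(c ⊞ c ⊞ g(c, l) ⊞ l ⊞ l, d(c ⊞ l ⊞ l, c ⊞ c ⊞ l ⊞ l)), neg(c) ⊞ neg(c) ⊞ neg(d(c, l)) ⊞ neg(h(c, l, l)) ⊞ neg(h(l, l, c))), d(c ⊞ c ⊞ d(l, c) ⊞ h(l, l, l), g(d(l ⊞ l, c), l))), l) ⊞ c ⊞ l
  Sort:  c ⊞ d(h(d(d(c, l) ⊞ g(c, l) ⊞ g(c, l), c ⊞ c ⊞ c ⊞ l ⊞ l ⊞ l), g(g(c ⊞ c ⊞ g(c, l) ⊞ l ⊞ l, d(c ⊞ l ⊞ l, c ⊞ c ⊞ l ⊞ l)), neg(c) ⊞ neg(c) ⊞ neg(d(c, l)) ⊞ neg(h(c, l, l)) ⊞ neg(h(l, l, c))), d(c ⊞ c ⊞ d(l, c) ⊞ h(l, l, l), g(d(l ⊞ l, c), l))), l) ⊞ l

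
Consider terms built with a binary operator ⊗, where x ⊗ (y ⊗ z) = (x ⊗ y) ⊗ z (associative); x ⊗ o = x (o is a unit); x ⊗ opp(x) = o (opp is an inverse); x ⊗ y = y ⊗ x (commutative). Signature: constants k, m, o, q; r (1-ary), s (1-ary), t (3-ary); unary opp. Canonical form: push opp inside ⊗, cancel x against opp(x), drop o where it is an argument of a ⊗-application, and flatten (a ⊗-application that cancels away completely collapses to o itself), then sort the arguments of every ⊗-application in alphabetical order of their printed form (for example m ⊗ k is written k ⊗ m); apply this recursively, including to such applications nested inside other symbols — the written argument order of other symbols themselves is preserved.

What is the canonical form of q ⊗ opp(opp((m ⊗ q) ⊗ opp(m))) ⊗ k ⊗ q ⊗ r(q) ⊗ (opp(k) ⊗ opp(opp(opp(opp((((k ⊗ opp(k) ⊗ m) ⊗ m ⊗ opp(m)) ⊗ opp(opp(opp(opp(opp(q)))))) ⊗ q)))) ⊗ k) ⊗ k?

Push opp inside:  distribute opp over ⊗ and collapse double opp
Combine occurrences:  q ⊗ q ⊗ q ⊗ m ⊗ k ⊗ k ⊗ r(q)
Order the arguments:  k ⊗ k ⊗ m ⊗ q ⊗ q ⊗ q ⊗ r(q)

Answer: k ⊗ k ⊗ m ⊗ q ⊗ q ⊗ q ⊗ r(q)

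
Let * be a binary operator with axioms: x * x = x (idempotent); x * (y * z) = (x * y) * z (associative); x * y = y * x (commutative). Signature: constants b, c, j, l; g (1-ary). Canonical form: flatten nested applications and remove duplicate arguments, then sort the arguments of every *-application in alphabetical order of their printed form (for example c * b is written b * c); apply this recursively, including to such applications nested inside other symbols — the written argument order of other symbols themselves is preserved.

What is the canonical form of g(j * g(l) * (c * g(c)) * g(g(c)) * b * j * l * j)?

Answer: g(b * c * g(c) * g(g(c)) * g(l) * j * l)

Derivation:
Focus inside:  j * g(l) * (c * g(c)) * g(g(c)) * b * j * l * j
Merge nested applications:  j * g(l) * c * g(c) * g(g(c)) * b * j * l * j
Idempotence:  drop duplicate j, j
Sort:  b * c * g(c) * g(g(c)) * g(l) * j * l
Rebuild:  g(b * c * g(c) * g(g(c)) * g(l) * j * l)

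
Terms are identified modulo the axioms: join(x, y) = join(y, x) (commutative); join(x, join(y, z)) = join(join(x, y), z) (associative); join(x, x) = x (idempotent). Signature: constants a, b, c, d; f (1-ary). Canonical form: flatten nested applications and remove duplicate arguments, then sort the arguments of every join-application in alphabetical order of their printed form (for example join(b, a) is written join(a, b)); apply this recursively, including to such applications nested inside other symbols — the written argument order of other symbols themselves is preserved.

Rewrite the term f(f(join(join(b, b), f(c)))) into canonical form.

Work inside:  join(join(b, b), f(c))
Flatten:  join(b, b, f(c))
Deduplicate:  drop duplicate b
Order the arguments:  join(b, f(c))
Put back:  f(f(join(b, f(c))))

Answer: f(f(join(b, f(c))))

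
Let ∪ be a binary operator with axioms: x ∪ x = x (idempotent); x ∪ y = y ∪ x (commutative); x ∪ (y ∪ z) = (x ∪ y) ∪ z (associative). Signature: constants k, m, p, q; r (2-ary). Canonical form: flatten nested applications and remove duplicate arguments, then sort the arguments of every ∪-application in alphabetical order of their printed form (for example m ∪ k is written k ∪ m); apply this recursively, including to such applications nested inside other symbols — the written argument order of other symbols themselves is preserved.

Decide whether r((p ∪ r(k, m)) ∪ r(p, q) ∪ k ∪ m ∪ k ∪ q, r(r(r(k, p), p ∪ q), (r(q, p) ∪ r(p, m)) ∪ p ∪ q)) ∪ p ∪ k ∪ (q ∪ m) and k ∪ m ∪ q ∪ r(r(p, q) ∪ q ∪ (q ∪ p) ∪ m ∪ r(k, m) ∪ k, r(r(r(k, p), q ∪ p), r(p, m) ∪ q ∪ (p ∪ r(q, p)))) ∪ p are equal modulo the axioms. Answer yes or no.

Answer: yes — both canonical forms are k ∪ m ∪ p ∪ q ∪ r(k ∪ m ∪ p ∪ q ∪ r(k, m) ∪ r(p, q), r(r(r(k, p), p ∪ q), p ∪ q ∪ r(p, m) ∪ r(q, p)))

Derivation:
Left:  r((p ∪ r(k, m)) ∪ r(p, q) ∪ k ∪ m ∪ k ∪ q, r(r(r(k, p), p ∪ q), (r(q, p) ∪ r(p, m)) ∪ p ∪ q)) ∪ p ∪ k ∪ (q ∪ m)
  Merge nested applications:  r((p ∪ r(k, m)) ∪ r(p, q) ∪ k ∪ m ∪ k ∪ q, r(r(r(k, p), p ∪ q), (r(q, p) ∪ r(p, m)) ∪ p ∪ q)) ∪ p ∪ k ∪ q ∪ m
  Canonicalize subterm:  r((p ∪ r(k, m)) ∪ r(p, q) ∪ k ∪ m ∪ k ∪ q, r(r(r(k, p), p ∪ q), (r(q, p) ∪ r(p, m)) ∪ p ∪ q))  →  r(k ∪ m ∪ p ∪ q ∪ r(k, m) ∪ r(p, q), r(r(r(k, p), p ∪ q), p ∪ q ∪ r(p, m) ∪ r(q, p)))
  Sort arguments:  k ∪ m ∪ p ∪ q ∪ r(k ∪ m ∪ p ∪ q ∪ r(k, m) ∪ r(p, q), r(r(r(k, p), p ∪ q), p ∪ q ∪ r(p, m) ∪ r(q, p)))
Right:  k ∪ m ∪ q ∪ r(r(p, q) ∪ q ∪ (q ∪ p) ∪ m ∪ r(k, m) ∪ k, r(r(r(k, p), q ∪ p), r(p, m) ∪ q ∪ (p ∪ r(q, p)))) ∪ p
  Simplify inside:  r(r(p, q) ∪ q ∪ (q ∪ p) ∪ m ∪ r(k, m) ∪ k, r(r(r(k, p), q ∪ p), r(p, m) ∪ q ∪ (p ∪ r(q, p))))  →  r(k ∪ m ∪ p ∪ q ∪ r(k, m) ∪ r(p, q), r(r(r(k, p), p ∪ q), p ∪ q ∪ r(p, m) ∪ r(q, p)))
  Order the arguments:  k ∪ m ∪ p ∪ q ∪ r(k ∪ m ∪ p ∪ q ∪ r(k, m) ∪ r(p, q), r(r(r(k, p), p ∪ q), p ∪ q ∪ r(p, m) ∪ r(q, p)))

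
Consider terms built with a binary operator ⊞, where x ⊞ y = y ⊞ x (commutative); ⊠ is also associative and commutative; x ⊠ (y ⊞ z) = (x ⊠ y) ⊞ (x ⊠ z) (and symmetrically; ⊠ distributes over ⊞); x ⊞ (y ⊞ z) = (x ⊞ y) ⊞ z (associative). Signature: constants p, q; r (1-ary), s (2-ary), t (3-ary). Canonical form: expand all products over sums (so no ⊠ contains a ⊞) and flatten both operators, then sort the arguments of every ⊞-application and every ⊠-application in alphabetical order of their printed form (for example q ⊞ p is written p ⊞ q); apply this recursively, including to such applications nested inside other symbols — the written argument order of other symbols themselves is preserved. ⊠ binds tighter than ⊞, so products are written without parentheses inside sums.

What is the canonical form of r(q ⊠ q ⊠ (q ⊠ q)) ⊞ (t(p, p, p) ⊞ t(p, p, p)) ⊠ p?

Expand products over sums:  r(q ⊠ q ⊠ q ⊠ q) ⊞ p ⊠ t(p, p, p) ⊞ p ⊠ t(p, p, p)
Order the arguments:  p ⊠ t(p, p, p) ⊞ p ⊠ t(p, p, p) ⊞ r(q ⊠ q ⊠ q ⊠ q)

Answer: p ⊠ t(p, p, p) ⊞ p ⊠ t(p, p, p) ⊞ r(q ⊠ q ⊠ q ⊠ q)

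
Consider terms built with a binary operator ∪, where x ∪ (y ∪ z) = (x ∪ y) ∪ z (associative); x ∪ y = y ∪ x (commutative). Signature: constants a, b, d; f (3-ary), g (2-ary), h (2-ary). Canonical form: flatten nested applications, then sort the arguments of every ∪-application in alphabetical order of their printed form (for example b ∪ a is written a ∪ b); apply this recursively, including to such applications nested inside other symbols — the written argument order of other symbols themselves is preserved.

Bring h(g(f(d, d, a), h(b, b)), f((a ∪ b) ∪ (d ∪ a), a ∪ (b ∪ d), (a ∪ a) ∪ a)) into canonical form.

Work inside:  (a ∪ b) ∪ (d ∪ a)
Merge nested applications:  a ∪ b ∪ d ∪ a
Sort arguments:  a ∪ a ∪ b ∪ d
Put back:  h(g(f(d, d, a), h(b, b)), f(a ∪ a ∪ b ∪ d, a ∪ b ∪ d, a ∪ a ∪ a))

Answer: h(g(f(d, d, a), h(b, b)), f(a ∪ a ∪ b ∪ d, a ∪ b ∪ d, a ∪ a ∪ a))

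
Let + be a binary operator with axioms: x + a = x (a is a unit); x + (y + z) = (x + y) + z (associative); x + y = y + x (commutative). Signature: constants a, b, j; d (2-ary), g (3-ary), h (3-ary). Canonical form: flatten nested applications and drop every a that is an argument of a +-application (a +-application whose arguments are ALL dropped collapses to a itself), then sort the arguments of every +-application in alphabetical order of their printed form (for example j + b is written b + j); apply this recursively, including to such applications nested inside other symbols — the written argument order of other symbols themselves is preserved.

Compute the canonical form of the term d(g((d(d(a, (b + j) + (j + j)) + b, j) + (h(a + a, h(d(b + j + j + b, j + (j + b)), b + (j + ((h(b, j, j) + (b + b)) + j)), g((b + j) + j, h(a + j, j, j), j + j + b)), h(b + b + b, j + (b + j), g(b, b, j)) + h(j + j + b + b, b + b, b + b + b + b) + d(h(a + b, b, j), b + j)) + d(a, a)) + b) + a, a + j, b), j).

Focus inside:  (d(d(a, (b + j) + (j + j)) + b, j) + (h(a + a, h(d(b + j + j + b, j + (j + b)), b + (j + ((h(b, j, j) + (b + b)) + j)), g((b + j) + j, h(a + j, j, j), j + j + b)), h(b + b + b, j + (b + j), g(b, b, j)) + h(j + j + b + b, b + b, b + b + b + b) + d(h(a + b, b, j), b + j)) + d(a, a)) + b) + a
Merge nested applications:  d(d(a, (b + j) + (j + j)) + b, j) + h(a + a, h(d(b + j + j + b, j + (j + b)), b + (j + ((h(b, j, j) + (b + b)) + j)), g((b + j) + j, h(a + j, j, j), j + j + b)), h(b + b + b, j + (b + j), g(b, b, j)) + h(j + j + b + b, b + b, b + b + b + b) + d(h(a + b, b, j), b + j)) + d(a, a) + b + a
Inside:  d(d(a, (b + j) + (j + j)) + b, j)  →  d(b + d(a, b + j + j + j), j)
Simplify inside:  h(a + a, h(d(b + j + j + b, j + (j + b)), b + (j + ((h(b, j, j) + (b + b)) + j)), g((b + j) + j, h(a + j, j, j), j + j + b)), h(b + b + b, j + (b + j), g(b, b, j)) + h(j + j + b + b, b + b, b + b + b + b) + d(h(a + b, b, j), b + j))  →  h(a, h(d(b + b + j + j, b + j + j), b + b + b + h(b, j, j) + j + j, g(b + j + j, h(j, j, j), b + j + j)), d(h(b, b, j), b + j) + h(b + b + b, b + j + j, g(b, b, j)) + h(b + b + j + j, b + b, b + b + b + b))
Units out:  drop a
Sort:  b + d(a, a) + d(b + d(a, b + j + j + j), j) + h(a, h(d(b + b + j + j, b + j + j), b + b + b + h(b, j, j) + j + j, g(b + j + j, h(j, j, j), b + j + j)), d(h(b, b, j), b + j) + h(b + b + b, b + j + j, g(b, b, j)) + h(b + b + j + j, b + b, b + b + b + b))
Rebuild:  d(g(b + d(a, a) + d(b + d(a, b + j + j + j), j) + h(a, h(d(b + b + j + j, b + j + j), b + b + b + h(b, j, j) + j + j, g(b + j + j, h(j, j, j), b + j + j)), d(h(b, b, j), b + j) + h(b + b + b, b + j + j, g(b, b, j)) + h(b + b + j + j, b + b, b + b + b + b)), j, b), j)

Answer: d(g(b + d(a, a) + d(b + d(a, b + j + j + j), j) + h(a, h(d(b + b + j + j, b + j + j), b + b + b + h(b, j, j) + j + j, g(b + j + j, h(j, j, j), b + j + j)), d(h(b, b, j), b + j) + h(b + b + b, b + j + j, g(b, b, j)) + h(b + b + j + j, b + b, b + b + b + b)), j, b), j)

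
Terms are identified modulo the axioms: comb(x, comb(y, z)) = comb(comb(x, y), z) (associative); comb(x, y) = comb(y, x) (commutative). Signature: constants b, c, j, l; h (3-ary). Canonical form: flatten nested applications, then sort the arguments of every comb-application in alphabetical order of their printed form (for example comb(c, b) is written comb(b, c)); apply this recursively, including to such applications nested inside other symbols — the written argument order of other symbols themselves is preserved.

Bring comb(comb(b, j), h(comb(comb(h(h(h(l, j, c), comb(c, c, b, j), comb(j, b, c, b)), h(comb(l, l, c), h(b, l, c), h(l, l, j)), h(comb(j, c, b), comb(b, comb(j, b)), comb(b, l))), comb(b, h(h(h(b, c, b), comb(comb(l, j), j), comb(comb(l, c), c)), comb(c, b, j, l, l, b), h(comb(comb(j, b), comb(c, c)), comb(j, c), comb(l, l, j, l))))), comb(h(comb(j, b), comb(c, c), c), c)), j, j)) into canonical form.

Merge nested applications:  comb(b, j, h(comb(comb(h(h(h(l, j, c), comb(c, c, b, j), comb(j, b, c, b)), h(comb(l, l, c), h(b, l, c), h(l, l, j)), h(comb(j, c, b), comb(b, comb(j, b)), comb(b, l))), comb(b, h(h(h(b, c, b), comb(comb(l, j), j), comb(comb(l, c), c)), comb(c, b, j, l, l, b), h(comb(comb(j, b), comb(c, c)), comb(j, c), comb(l, l, j, l))))), comb(h(comb(j, b), comb(c, c), c), c)), j, j))
Canonicalize subterm:  h(comb(comb(h(h(h(l, j, c), comb(c, c, b, j), comb(j, b, c, b)), h(comb(l, l, c), h(b, l, c), h(l, l, j)), h(comb(j, c, b), comb(b, comb(j, b)), comb(b, l))), comb(b, h(h(h(b, c, b), comb(comb(l, j), j), comb(comb(l, c), c)), comb(c, b, j, l, l, b), h(comb(comb(j, b), comb(c, c)), comb(j, c), comb(l, l, j, l))))), comb(h(comb(j, b), comb(c, c), c), c)), j, j)  →  h(comb(b, c, h(comb(b, j), comb(c, c), c), h(h(h(b, c, b), comb(j, j, l), comb(c, c, l)), comb(b, b, c, j, l, l), h(comb(b, c, c, j), comb(c, j), comb(j, l, l, l))), h(h(h(l, j, c), comb(b, c, c, j), comb(b, b, c, j)), h(comb(c, l, l), h(b, l, c), h(l, l, j)), h(comb(b, c, j), comb(b, b, j), comb(b, l)))), j, j)
Sort:  comb(b, h(comb(b, c, h(comb(b, j), comb(c, c), c), h(h(h(b, c, b), comb(j, j, l), comb(c, c, l)), comb(b, b, c, j, l, l), h(comb(b, c, c, j), comb(c, j), comb(j, l, l, l))), h(h(h(l, j, c), comb(b, c, c, j), comb(b, b, c, j)), h(comb(c, l, l), h(b, l, c), h(l, l, j)), h(comb(b, c, j), comb(b, b, j), comb(b, l)))), j, j), j)

Answer: comb(b, h(comb(b, c, h(comb(b, j), comb(c, c), c), h(h(h(b, c, b), comb(j, j, l), comb(c, c, l)), comb(b, b, c, j, l, l), h(comb(b, c, c, j), comb(c, j), comb(j, l, l, l))), h(h(h(l, j, c), comb(b, c, c, j), comb(b, b, c, j)), h(comb(c, l, l), h(b, l, c), h(l, l, j)), h(comb(b, c, j), comb(b, b, j), comb(b, l)))), j, j), j)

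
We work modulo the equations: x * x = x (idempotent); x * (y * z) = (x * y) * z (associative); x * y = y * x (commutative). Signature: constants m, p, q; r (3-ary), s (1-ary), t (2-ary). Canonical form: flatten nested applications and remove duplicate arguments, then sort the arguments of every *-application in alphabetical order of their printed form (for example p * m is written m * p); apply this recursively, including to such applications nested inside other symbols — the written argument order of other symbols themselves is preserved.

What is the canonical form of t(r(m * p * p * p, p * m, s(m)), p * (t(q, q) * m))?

Answer: t(r(m * p, m * p, s(m)), m * p * t(q, q))

Derivation:
Descend into:  p * (t(q, q) * m)
Merge nested applications:  p * t(q, q) * m
Sort:  m * p * t(q, q)
Rebuild:  t(r(m * p, m * p, s(m)), m * p * t(q, q))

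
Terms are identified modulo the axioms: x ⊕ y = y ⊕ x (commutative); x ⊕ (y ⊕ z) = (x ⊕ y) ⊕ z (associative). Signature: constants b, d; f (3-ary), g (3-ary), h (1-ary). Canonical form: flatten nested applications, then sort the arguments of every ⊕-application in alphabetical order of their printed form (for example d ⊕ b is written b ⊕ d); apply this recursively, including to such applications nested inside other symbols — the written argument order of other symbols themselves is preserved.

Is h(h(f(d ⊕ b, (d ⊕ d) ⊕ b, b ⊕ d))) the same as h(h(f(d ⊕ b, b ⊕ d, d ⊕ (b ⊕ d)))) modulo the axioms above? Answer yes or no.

Left:  h(h(f(d ⊕ b, (d ⊕ d) ⊕ b, b ⊕ d)))
  Descend into:  (d ⊕ d) ⊕ b
  Merge nested applications:  d ⊕ d ⊕ b
  Sort arguments:  b ⊕ d ⊕ d
  Reassemble:  h(h(f(b ⊕ d, b ⊕ d ⊕ d, b ⊕ d)))
Right:  h(h(f(d ⊕ b, b ⊕ d, d ⊕ (b ⊕ d))))
  Work inside:  d ⊕ (b ⊕ d)
  Merge nested applications:  d ⊕ b ⊕ d
  Sort:  b ⊕ d ⊕ d
  Put back:  h(h(f(b ⊕ d, b ⊕ d, b ⊕ d ⊕ d)))

Answer: no — h(h(f(b ⊕ d, b ⊕ d ⊕ d, b ⊕ d))) vs h(h(f(b ⊕ d, b ⊕ d, b ⊕ d ⊕ d)))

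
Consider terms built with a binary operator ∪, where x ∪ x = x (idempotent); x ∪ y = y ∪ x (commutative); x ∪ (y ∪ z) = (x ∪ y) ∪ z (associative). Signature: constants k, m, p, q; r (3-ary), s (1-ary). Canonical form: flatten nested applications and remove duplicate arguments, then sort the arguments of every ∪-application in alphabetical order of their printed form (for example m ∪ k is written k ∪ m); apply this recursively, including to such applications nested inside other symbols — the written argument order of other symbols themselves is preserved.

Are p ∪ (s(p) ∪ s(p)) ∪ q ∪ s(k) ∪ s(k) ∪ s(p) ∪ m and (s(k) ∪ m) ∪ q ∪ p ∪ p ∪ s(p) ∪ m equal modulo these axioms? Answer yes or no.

Answer: yes — both canonical forms are m ∪ p ∪ q ∪ s(k) ∪ s(p)

Derivation:
Left:  p ∪ (s(p) ∪ s(p)) ∪ q ∪ s(k) ∪ s(k) ∪ s(p) ∪ m
  Flatten:  p ∪ s(p) ∪ s(p) ∪ q ∪ s(k) ∪ s(k) ∪ s(p) ∪ m
  Drop duplicates:  drop duplicate s(p), s(k), s(p)
  Order the arguments:  m ∪ p ∪ q ∪ s(k) ∪ s(p)
Right:  (s(k) ∪ m) ∪ q ∪ p ∪ p ∪ s(p) ∪ m
  Merge nested applications:  s(k) ∪ m ∪ q ∪ p ∪ p ∪ s(p) ∪ m
  Drop duplicates:  drop duplicate p, m
  Sort arguments:  m ∪ p ∪ q ∪ s(k) ∪ s(p)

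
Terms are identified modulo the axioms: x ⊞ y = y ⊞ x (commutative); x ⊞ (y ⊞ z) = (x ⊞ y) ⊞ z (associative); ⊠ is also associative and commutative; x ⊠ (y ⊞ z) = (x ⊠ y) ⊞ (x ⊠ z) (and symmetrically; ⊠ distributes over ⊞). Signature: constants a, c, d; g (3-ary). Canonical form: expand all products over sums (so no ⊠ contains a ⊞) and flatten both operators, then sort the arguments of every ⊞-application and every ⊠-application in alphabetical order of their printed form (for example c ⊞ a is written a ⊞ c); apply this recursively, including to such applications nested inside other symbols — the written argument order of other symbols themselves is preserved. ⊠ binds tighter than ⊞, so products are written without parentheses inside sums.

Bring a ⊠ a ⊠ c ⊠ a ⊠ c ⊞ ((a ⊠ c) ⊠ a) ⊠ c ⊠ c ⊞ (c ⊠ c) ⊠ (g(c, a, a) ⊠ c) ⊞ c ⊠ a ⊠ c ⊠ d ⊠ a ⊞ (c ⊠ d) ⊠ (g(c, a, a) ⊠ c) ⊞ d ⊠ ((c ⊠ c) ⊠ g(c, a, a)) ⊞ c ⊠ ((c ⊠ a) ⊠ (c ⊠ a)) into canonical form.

Answer: a ⊠ a ⊠ a ⊠ c ⊠ c ⊞ a ⊠ a ⊠ c ⊠ c ⊠ c ⊞ a ⊠ a ⊠ c ⊠ c ⊠ c ⊞ a ⊠ a ⊠ c ⊠ c ⊠ d ⊞ c ⊠ c ⊠ c ⊠ g(c, a, a) ⊞ c ⊠ c ⊠ d ⊠ g(c, a, a) ⊞ c ⊠ c ⊠ d ⊠ g(c, a, a)

Derivation:
Un-nest:  a ⊠ a ⊠ a ⊠ c ⊠ c ⊞ a ⊠ a ⊠ c ⊠ c ⊠ c ⊞ c ⊠ c ⊠ c ⊠ g(c, a, a) ⊞ a ⊠ a ⊠ c ⊠ c ⊠ d ⊞ c ⊠ c ⊠ d ⊠ g(c, a, a) ⊞ c ⊠ c ⊠ d ⊠ g(c, a, a) ⊞ a ⊠ a ⊠ c ⊠ c ⊠ c
Sort arguments:  a ⊠ a ⊠ a ⊠ c ⊠ c ⊞ a ⊠ a ⊠ c ⊠ c ⊠ c ⊞ a ⊠ a ⊠ c ⊠ c ⊠ c ⊞ a ⊠ a ⊠ c ⊠ c ⊠ d ⊞ c ⊠ c ⊠ c ⊠ g(c, a, a) ⊞ c ⊠ c ⊠ d ⊠ g(c, a, a) ⊞ c ⊠ c ⊠ d ⊠ g(c, a, a)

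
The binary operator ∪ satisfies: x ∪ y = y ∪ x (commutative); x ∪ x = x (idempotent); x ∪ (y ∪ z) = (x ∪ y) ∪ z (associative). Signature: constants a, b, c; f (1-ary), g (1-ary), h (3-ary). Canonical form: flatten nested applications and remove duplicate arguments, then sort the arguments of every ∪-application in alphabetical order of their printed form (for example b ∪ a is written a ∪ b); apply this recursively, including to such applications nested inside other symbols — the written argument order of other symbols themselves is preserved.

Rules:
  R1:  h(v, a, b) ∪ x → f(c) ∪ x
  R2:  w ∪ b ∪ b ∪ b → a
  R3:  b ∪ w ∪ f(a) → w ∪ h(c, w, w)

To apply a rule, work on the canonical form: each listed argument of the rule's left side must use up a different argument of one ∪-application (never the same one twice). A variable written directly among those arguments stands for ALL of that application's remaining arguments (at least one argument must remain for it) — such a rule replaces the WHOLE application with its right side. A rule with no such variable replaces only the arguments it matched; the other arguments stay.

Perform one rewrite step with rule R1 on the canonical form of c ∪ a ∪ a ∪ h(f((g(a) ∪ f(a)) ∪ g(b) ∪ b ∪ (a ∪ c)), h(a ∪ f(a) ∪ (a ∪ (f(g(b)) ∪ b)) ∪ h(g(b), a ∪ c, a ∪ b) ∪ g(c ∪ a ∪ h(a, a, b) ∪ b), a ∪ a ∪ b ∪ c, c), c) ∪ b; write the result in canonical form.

Canonical form:  a ∪ b ∪ c ∪ h(f(a ∪ b ∪ c ∪ f(a) ∪ g(a) ∪ g(b)), h(a ∪ b ∪ f(a) ∪ f(g(b)) ∪ g(a ∪ b ∪ c ∪ h(a, a, b)) ∪ h(g(b), a ∪ c, a ∪ b), a ∪ b ∪ c, c), c)
Apply R1:  consuming h(a, a, b);  v := a, x := a ∪ b ∪ c
The variable takes the whole remainder — replace the entire application.
Giving:  a ∪ b ∪ c ∪ h(f(a ∪ b ∪ c ∪ f(a) ∪ g(a) ∪ g(b)), h(a ∪ b ∪ f(a) ∪ f(g(b)) ∪ g(a ∪ b ∪ c ∪ f(c)) ∪ h(g(b), a ∪ c, a ∪ b), a ∪ b ∪ c, c), c)

Answer: a ∪ b ∪ c ∪ h(f(a ∪ b ∪ c ∪ f(a) ∪ g(a) ∪ g(b)), h(a ∪ b ∪ f(a) ∪ f(g(b)) ∪ g(a ∪ b ∪ c ∪ f(c)) ∪ h(g(b), a ∪ c, a ∪ b), a ∪ b ∪ c, c), c)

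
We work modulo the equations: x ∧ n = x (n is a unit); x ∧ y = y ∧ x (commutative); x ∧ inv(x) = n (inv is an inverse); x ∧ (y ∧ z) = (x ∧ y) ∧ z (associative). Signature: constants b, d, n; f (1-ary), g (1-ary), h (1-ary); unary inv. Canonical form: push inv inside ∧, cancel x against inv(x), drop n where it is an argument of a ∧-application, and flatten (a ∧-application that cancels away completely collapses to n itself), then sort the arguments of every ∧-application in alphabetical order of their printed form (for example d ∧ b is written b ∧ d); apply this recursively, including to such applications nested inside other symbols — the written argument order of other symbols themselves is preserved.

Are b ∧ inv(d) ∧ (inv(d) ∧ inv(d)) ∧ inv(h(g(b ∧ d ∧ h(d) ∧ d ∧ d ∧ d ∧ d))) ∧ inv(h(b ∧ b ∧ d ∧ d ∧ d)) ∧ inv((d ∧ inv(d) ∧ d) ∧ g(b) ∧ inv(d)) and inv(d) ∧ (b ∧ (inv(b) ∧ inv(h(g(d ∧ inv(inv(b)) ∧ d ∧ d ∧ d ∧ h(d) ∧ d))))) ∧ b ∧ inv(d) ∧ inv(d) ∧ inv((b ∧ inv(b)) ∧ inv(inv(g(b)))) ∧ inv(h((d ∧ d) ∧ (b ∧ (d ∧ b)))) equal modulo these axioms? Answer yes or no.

Answer: yes — both canonical forms are b ∧ inv(d) ∧ inv(d) ∧ inv(d) ∧ inv(g(b)) ∧ inv(h(b ∧ b ∧ d ∧ d ∧ d)) ∧ inv(h(g(b ∧ d ∧ d ∧ d ∧ d ∧ d ∧ h(d))))

Derivation:
Left:  b ∧ inv(d) ∧ (inv(d) ∧ inv(d)) ∧ inv(h(g(b ∧ d ∧ h(d) ∧ d ∧ d ∧ d ∧ d))) ∧ inv(h(b ∧ b ∧ d ∧ d ∧ d)) ∧ inv((d ∧ inv(d) ∧ d) ∧ g(b) ∧ inv(d))
  Push inv inside:  distribute inv over ∧ and collapse double inv
  Collect terms:  b ∧ inv(d) ∧ inv(d) ∧ inv(d) ∧ inv(h(g(b ∧ d ∧ d ∧ d ∧ d ∧ d ∧ h(d)))) ∧ inv(h(b ∧ b ∧ d ∧ d ∧ d)) ∧ inv(g(b))
  Sort arguments:  b ∧ inv(d) ∧ inv(d) ∧ inv(d) ∧ inv(g(b)) ∧ inv(h(b ∧ b ∧ d ∧ d ∧ d)) ∧ inv(h(g(b ∧ d ∧ d ∧ d ∧ d ∧ d ∧ h(d))))
Right:  inv(d) ∧ (b ∧ (inv(b) ∧ inv(h(g(d ∧ inv(inv(b)) ∧ d ∧ d ∧ d ∧ h(d) ∧ d))))) ∧ b ∧ inv(d) ∧ inv(d) ∧ inv((b ∧ inv(b)) ∧ inv(inv(g(b)))) ∧ inv(h((d ∧ d) ∧ (b ∧ (d ∧ b))))
  Push inv inside:  distribute inv over ∧ and collapse double inv
  Collect terms:  inv(d) ∧ inv(d) ∧ inv(d) ∧ b ∧ inv(h(g(b ∧ d ∧ d ∧ d ∧ d ∧ d ∧ h(d)))) ∧ inv(g(b)) ∧ inv(h(b ∧ b ∧ d ∧ d ∧ d))
  Sort arguments:  b ∧ inv(d) ∧ inv(d) ∧ inv(d) ∧ inv(g(b)) ∧ inv(h(b ∧ b ∧ d ∧ d ∧ d)) ∧ inv(h(g(b ∧ d ∧ d ∧ d ∧ d ∧ d ∧ h(d))))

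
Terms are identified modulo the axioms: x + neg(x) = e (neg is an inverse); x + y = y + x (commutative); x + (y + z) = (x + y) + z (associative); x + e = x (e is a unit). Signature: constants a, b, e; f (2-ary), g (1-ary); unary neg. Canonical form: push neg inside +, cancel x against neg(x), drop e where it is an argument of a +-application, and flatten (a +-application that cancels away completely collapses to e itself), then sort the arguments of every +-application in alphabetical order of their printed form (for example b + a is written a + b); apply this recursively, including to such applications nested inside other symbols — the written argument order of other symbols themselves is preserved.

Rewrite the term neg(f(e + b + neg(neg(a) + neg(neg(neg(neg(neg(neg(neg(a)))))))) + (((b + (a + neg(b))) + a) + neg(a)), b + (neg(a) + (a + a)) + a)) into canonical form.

Push neg inside:  distribute neg over + and collapse double neg
Collect:  neg(f(a + a + a + b, a + a + b))

Answer: neg(f(a + a + a + b, a + a + b))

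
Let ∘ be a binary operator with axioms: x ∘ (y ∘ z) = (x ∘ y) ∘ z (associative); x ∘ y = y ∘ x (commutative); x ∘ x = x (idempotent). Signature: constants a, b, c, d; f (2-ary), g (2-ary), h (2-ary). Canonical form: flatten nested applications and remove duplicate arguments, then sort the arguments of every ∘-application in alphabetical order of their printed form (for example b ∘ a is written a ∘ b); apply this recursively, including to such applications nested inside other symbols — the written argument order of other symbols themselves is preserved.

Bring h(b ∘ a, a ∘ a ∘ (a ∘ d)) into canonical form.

Descend into:  a ∘ a ∘ (a ∘ d)
Flatten:  a ∘ a ∘ a ∘ d
Deduplicate:  drop duplicate a, a
Order the arguments:  a ∘ d
Put back:  h(a ∘ b, a ∘ d)

Answer: h(a ∘ b, a ∘ d)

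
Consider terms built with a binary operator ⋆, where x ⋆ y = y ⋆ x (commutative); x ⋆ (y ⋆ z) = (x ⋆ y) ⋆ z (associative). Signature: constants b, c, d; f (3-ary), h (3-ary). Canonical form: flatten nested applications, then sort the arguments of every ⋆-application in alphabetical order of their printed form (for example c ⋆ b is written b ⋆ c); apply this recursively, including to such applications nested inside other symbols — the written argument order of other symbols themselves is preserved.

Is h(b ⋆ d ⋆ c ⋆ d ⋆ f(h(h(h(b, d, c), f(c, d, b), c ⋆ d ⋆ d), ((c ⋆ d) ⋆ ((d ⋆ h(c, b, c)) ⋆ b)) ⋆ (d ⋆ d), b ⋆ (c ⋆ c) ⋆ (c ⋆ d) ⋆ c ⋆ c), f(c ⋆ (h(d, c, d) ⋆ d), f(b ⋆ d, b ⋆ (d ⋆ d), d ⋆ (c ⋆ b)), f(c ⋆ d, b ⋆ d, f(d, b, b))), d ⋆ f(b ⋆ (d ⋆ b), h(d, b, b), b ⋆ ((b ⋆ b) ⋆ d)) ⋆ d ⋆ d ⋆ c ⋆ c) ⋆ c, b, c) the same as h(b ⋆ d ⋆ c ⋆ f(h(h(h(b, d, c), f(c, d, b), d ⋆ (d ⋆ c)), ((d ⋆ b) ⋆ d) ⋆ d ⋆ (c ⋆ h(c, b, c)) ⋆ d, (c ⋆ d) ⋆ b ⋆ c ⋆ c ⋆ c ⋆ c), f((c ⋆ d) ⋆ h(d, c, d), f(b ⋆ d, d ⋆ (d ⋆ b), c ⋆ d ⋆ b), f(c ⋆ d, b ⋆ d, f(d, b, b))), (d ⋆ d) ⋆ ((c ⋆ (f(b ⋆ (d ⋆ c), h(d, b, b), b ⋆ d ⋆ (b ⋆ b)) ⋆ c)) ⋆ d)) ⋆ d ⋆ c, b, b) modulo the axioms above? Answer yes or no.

Left:  h(b ⋆ d ⋆ c ⋆ d ⋆ f(h(h(h(b, d, c), f(c, d, b), c ⋆ d ⋆ d), ((c ⋆ d) ⋆ ((d ⋆ h(c, b, c)) ⋆ b)) ⋆ (d ⋆ d), b ⋆ (c ⋆ c) ⋆ (c ⋆ d) ⋆ c ⋆ c), f(c ⋆ (h(d, c, d) ⋆ d), f(b ⋆ d, b ⋆ (d ⋆ d), d ⋆ (c ⋆ b)), f(c ⋆ d, b ⋆ d, f(d, b, b))), d ⋆ f(b ⋆ (d ⋆ b), h(d, b, b), b ⋆ ((b ⋆ b) ⋆ d)) ⋆ d ⋆ d ⋆ c ⋆ c) ⋆ c, b, c)
  Work inside:  b ⋆ d ⋆ c ⋆ d ⋆ f(h(h(h(b, d, c), f(c, d, b), c ⋆ d ⋆ d), ((c ⋆ d) ⋆ ((d ⋆ h(c, b, c)) ⋆ b)) ⋆ (d ⋆ d), b ⋆ (c ⋆ c) ⋆ (c ⋆ d) ⋆ c ⋆ c), f(c ⋆ (h(d, c, d) ⋆ d), f(b ⋆ d, b ⋆ (d ⋆ d), d ⋆ (c ⋆ b)), f(c ⋆ d, b ⋆ d, f(d, b, b))), d ⋆ f(b ⋆ (d ⋆ b), h(d, b, b), b ⋆ ((b ⋆ b) ⋆ d)) ⋆ d ⋆ d ⋆ c ⋆ c) ⋆ c
  Canonicalize subterm:  f(h(h(h(b, d, c), f(c, d, b), c ⋆ d ⋆ d), ((c ⋆ d) ⋆ ((d ⋆ h(c, b, c)) ⋆ b)) ⋆ (d ⋆ d), b ⋆ (c ⋆ c) ⋆ (c ⋆ d) ⋆ c ⋆ c), f(c ⋆ (h(d, c, d) ⋆ d), f(b ⋆ d, b ⋆ (d ⋆ d), d ⋆ (c ⋆ b)), f(c ⋆ d, b ⋆ d, f(d, b, b))), d ⋆ f(b ⋆ (d ⋆ b), h(d, b, b), b ⋆ ((b ⋆ b) ⋆ d)) ⋆ d ⋆ d ⋆ c ⋆ c)  →  f(h(h(h(b, d, c), f(c, d, b), c ⋆ d ⋆ d), b ⋆ c ⋆ d ⋆ d ⋆ d ⋆ d ⋆ h(c, b, c), b ⋆ c ⋆ c ⋆ c ⋆ c ⋆ c ⋆ d), f(c ⋆ d ⋆ h(d, c, d), f(b ⋆ d, b ⋆ d ⋆ d, b ⋆ c ⋆ d), f(c ⋆ d, b ⋆ d, f(d, b, b))), c ⋆ c ⋆ d ⋆ d ⋆ d ⋆ f(b ⋆ b ⋆ d, h(d, b, b), b ⋆ b ⋆ b ⋆ d))
  Sort arguments:  b ⋆ c ⋆ c ⋆ d ⋆ d ⋆ f(h(h(h(b, d, c), f(c, d, b), c ⋆ d ⋆ d), b ⋆ c ⋆ d ⋆ d ⋆ d ⋆ d ⋆ h(c, b, c), b ⋆ c ⋆ c ⋆ c ⋆ c ⋆ c ⋆ d), f(c ⋆ d ⋆ h(d, c, d), f(b ⋆ d, b ⋆ d ⋆ d, b ⋆ c ⋆ d), f(c ⋆ d, b ⋆ d, f(d, b, b))), c ⋆ c ⋆ d ⋆ d ⋆ d ⋆ f(b ⋆ b ⋆ d, h(d, b, b), b ⋆ b ⋆ b ⋆ d))
  Reassemble:  h(b ⋆ c ⋆ c ⋆ d ⋆ d ⋆ f(h(h(h(b, d, c), f(c, d, b), c ⋆ d ⋆ d), b ⋆ c ⋆ d ⋆ d ⋆ d ⋆ d ⋆ h(c, b, c), b ⋆ c ⋆ c ⋆ c ⋆ c ⋆ c ⋆ d), f(c ⋆ d ⋆ h(d, c, d), f(b ⋆ d, b ⋆ d ⋆ d, b ⋆ c ⋆ d), f(c ⋆ d, b ⋆ d, f(d, b, b))), c ⋆ c ⋆ d ⋆ d ⋆ d ⋆ f(b ⋆ b ⋆ d, h(d, b, b), b ⋆ b ⋆ b ⋆ d)), b, c)
Right:  h(b ⋆ d ⋆ c ⋆ f(h(h(h(b, d, c), f(c, d, b), d ⋆ (d ⋆ c)), ((d ⋆ b) ⋆ d) ⋆ d ⋆ (c ⋆ h(c, b, c)) ⋆ d, (c ⋆ d) ⋆ b ⋆ c ⋆ c ⋆ c ⋆ c), f((c ⋆ d) ⋆ h(d, c, d), f(b ⋆ d, d ⋆ (d ⋆ b), c ⋆ d ⋆ b), f(c ⋆ d, b ⋆ d, f(d, b, b))), (d ⋆ d) ⋆ ((c ⋆ (f(b ⋆ (d ⋆ c), h(d, b, b), b ⋆ d ⋆ (b ⋆ b)) ⋆ c)) ⋆ d)) ⋆ d ⋆ c, b, b)
  Focus inside:  b ⋆ d ⋆ c ⋆ f(h(h(h(b, d, c), f(c, d, b), d ⋆ (d ⋆ c)), ((d ⋆ b) ⋆ d) ⋆ d ⋆ (c ⋆ h(c, b, c)) ⋆ d, (c ⋆ d) ⋆ b ⋆ c ⋆ c ⋆ c ⋆ c), f((c ⋆ d) ⋆ h(d, c, d), f(b ⋆ d, d ⋆ (d ⋆ b), c ⋆ d ⋆ b), f(c ⋆ d, b ⋆ d, f(d, b, b))), (d ⋆ d) ⋆ ((c ⋆ (f(b ⋆ (d ⋆ c), h(d, b, b), b ⋆ d ⋆ (b ⋆ b)) ⋆ c)) ⋆ d)) ⋆ d ⋆ c
  Simplify inside:  f(h(h(h(b, d, c), f(c, d, b), d ⋆ (d ⋆ c)), ((d ⋆ b) ⋆ d) ⋆ d ⋆ (c ⋆ h(c, b, c)) ⋆ d, (c ⋆ d) ⋆ b ⋆ c ⋆ c ⋆ c ⋆ c), f((c ⋆ d) ⋆ h(d, c, d), f(b ⋆ d, d ⋆ (d ⋆ b), c ⋆ d ⋆ b), f(c ⋆ d, b ⋆ d, f(d, b, b))), (d ⋆ d) ⋆ ((c ⋆ (f(b ⋆ (d ⋆ c), h(d, b, b), b ⋆ d ⋆ (b ⋆ b)) ⋆ c)) ⋆ d))  →  f(h(h(h(b, d, c), f(c, d, b), c ⋆ d ⋆ d), b ⋆ c ⋆ d ⋆ d ⋆ d ⋆ d ⋆ h(c, b, c), b ⋆ c ⋆ c ⋆ c ⋆ c ⋆ c ⋆ d), f(c ⋆ d ⋆ h(d, c, d), f(b ⋆ d, b ⋆ d ⋆ d, b ⋆ c ⋆ d), f(c ⋆ d, b ⋆ d, f(d, b, b))), c ⋆ c ⋆ d ⋆ d ⋆ d ⋆ f(b ⋆ c ⋆ d, h(d, b, b), b ⋆ b ⋆ b ⋆ d))
  Sort arguments:  b ⋆ c ⋆ c ⋆ d ⋆ d ⋆ f(h(h(h(b, d, c), f(c, d, b), c ⋆ d ⋆ d), b ⋆ c ⋆ d ⋆ d ⋆ d ⋆ d ⋆ h(c, b, c), b ⋆ c ⋆ c ⋆ c ⋆ c ⋆ c ⋆ d), f(c ⋆ d ⋆ h(d, c, d), f(b ⋆ d, b ⋆ d ⋆ d, b ⋆ c ⋆ d), f(c ⋆ d, b ⋆ d, f(d, b, b))), c ⋆ c ⋆ d ⋆ d ⋆ d ⋆ f(b ⋆ c ⋆ d, h(d, b, b), b ⋆ b ⋆ b ⋆ d))
  Put back:  h(b ⋆ c ⋆ c ⋆ d ⋆ d ⋆ f(h(h(h(b, d, c), f(c, d, b), c ⋆ d ⋆ d), b ⋆ c ⋆ d ⋆ d ⋆ d ⋆ d ⋆ h(c, b, c), b ⋆ c ⋆ c ⋆ c ⋆ c ⋆ c ⋆ d), f(c ⋆ d ⋆ h(d, c, d), f(b ⋆ d, b ⋆ d ⋆ d, b ⋆ c ⋆ d), f(c ⋆ d, b ⋆ d, f(d, b, b))), c ⋆ c ⋆ d ⋆ d ⋆ d ⋆ f(b ⋆ c ⋆ d, h(d, b, b), b ⋆ b ⋆ b ⋆ d)), b, b)

Answer: no — h(b ⋆ c ⋆ c ⋆ d ⋆ d ⋆ f(h(h(h(b, d, c), f(c, d, b), c ⋆ d ⋆ d), b ⋆ c ⋆ d ⋆ d ⋆ d ⋆ d ⋆ h(c, b, c), b ⋆ c ⋆ c ⋆ c ⋆ c ⋆ c ⋆ d), f(c ⋆ d ⋆ h(d, c, d), f(b ⋆ d, b ⋆ d ⋆ d, b ⋆ c ⋆ d), f(c ⋆ d, b ⋆ d, f(d, b, b))), c ⋆ c ⋆ d ⋆ d ⋆ d ⋆ f(b ⋆ b ⋆ d, h(d, b, b), b ⋆ b ⋆ b ⋆ d)), b, c) vs h(b ⋆ c ⋆ c ⋆ d ⋆ d ⋆ f(h(h(h(b, d, c), f(c, d, b), c ⋆ d ⋆ d), b ⋆ c ⋆ d ⋆ d ⋆ d ⋆ d ⋆ h(c, b, c), b ⋆ c ⋆ c ⋆ c ⋆ c ⋆ c ⋆ d), f(c ⋆ d ⋆ h(d, c, d), f(b ⋆ d, b ⋆ d ⋆ d, b ⋆ c ⋆ d), f(c ⋆ d, b ⋆ d, f(d, b, b))), c ⋆ c ⋆ d ⋆ d ⋆ d ⋆ f(b ⋆ c ⋆ d, h(d, b, b), b ⋆ b ⋆ b ⋆ d)), b, b)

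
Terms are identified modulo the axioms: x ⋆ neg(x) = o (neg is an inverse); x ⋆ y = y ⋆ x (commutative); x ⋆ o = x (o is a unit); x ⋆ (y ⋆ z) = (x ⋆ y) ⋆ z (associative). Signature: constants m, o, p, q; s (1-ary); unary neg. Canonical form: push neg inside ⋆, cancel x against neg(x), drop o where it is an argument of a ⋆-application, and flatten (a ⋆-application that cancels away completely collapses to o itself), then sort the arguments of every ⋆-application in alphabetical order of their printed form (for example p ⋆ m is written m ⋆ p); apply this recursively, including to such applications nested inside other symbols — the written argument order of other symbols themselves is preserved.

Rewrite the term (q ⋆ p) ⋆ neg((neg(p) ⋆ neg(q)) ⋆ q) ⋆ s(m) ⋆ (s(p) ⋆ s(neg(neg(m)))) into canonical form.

Push neg inside:  distribute neg over ⋆ and collapse double neg
Combine occurrences:  q ⋆ p ⋆ p ⋆ s(m) ⋆ s(m) ⋆ s(p)
Order the arguments:  p ⋆ p ⋆ q ⋆ s(m) ⋆ s(m) ⋆ s(p)

Answer: p ⋆ p ⋆ q ⋆ s(m) ⋆ s(m) ⋆ s(p)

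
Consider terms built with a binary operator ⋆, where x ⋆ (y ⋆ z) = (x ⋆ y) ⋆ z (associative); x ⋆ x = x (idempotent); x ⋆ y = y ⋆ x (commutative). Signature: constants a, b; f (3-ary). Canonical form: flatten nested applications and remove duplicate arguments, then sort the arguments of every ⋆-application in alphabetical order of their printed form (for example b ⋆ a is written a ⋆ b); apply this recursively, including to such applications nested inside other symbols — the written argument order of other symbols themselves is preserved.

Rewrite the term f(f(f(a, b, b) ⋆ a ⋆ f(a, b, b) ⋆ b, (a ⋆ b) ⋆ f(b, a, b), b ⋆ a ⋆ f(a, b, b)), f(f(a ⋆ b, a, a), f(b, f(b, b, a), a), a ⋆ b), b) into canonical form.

Answer: f(f(a ⋆ b ⋆ f(a, b, b), a ⋆ b ⋆ f(b, a, b), a ⋆ b ⋆ f(a, b, b)), f(f(a ⋆ b, a, a), f(b, f(b, b, a), a), a ⋆ b), b)

Derivation:
Descend into:  f(a, b, b) ⋆ a ⋆ f(a, b, b) ⋆ b
Deduplicate:  drop duplicate f(a, b, b)
Sort:  a ⋆ b ⋆ f(a, b, b)
Put back:  f(f(a ⋆ b ⋆ f(a, b, b), a ⋆ b ⋆ f(b, a, b), a ⋆ b ⋆ f(a, b, b)), f(f(a ⋆ b, a, a), f(b, f(b, b, a), a), a ⋆ b), b)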